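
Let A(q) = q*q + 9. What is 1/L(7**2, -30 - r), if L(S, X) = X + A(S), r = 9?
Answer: 1/2371 ≈ 0.00042176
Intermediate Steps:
A(q) = 9 + q**2 (A(q) = q**2 + 9 = 9 + q**2)
L(S, X) = 9 + X + S**2 (L(S, X) = X + (9 + S**2) = 9 + X + S**2)
1/L(7**2, -30 - r) = 1/(9 + (-30 - 1*9) + (7**2)**2) = 1/(9 + (-30 - 9) + 49**2) = 1/(9 - 39 + 2401) = 1/2371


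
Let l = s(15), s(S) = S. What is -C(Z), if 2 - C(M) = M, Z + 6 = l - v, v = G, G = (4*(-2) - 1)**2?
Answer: -74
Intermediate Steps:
l = 15
G = 81 (G = (-8 - 1)**2 = (-9)**2 = 81)
v = 81
Z = -72 (Z = -6 + (15 - 1*81) = -6 + (15 - 81) = -6 - 66 = -72)
C(M) = 2 - M
-C(Z) = -(2 - 1*(-72)) = -(2 + 72) = -1*74 = -74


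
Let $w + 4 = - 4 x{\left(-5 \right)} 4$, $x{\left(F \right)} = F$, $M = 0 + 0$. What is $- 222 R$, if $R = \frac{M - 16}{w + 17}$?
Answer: $\frac{1184}{31} \approx 38.194$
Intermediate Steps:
$M = 0$
$w = 76$ ($w = -4 - 4 \left(\left(-5\right) 4\right) = -4 - -80 = -4 + 80 = 76$)
$R = - \frac{16}{93}$ ($R = \frac{0 - 16}{76 + 17} = - \frac{16}{93} \approx -0.17204$)
$- 222 R = \left(-222\right) \left(- \frac{16}{93}\right) = \frac{1184}{31}$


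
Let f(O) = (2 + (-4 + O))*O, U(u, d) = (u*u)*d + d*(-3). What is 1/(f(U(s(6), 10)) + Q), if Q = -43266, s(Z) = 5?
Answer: 1/4694 ≈ 0.00021304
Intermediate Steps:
U(u, d) = -3*d + d*u² (U(u, d) = u²*d - 3*d = d*u² - 3*d = -3*d + d*u²)
f(O) = O*(-2 + O) (f(O) = (-2 + O)*O = O*(-2 + O))
1/(f(U(s(6), 10)) + Q) = 1/((10*(-3 + 5²))*(-2 + 10*(-3 + 5²)) - 43266) = 1/((10*(-3 + 25))*(-2 + 10*(-3 + 25)) - 43266) = 1/((10*22)*(-2 + 10*22) - 43266) = 1/(220*(-2 + 220) - 43266) = 1/(220*218 - 43266) = 1/(47960 - 43266) = 1/4694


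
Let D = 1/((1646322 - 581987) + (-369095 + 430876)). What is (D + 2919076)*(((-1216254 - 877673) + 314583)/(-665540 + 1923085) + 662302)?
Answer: 456305763630033179176997/236023590870 ≈ 1.9333e+12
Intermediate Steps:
D = 1/1126116 (D = 1/(1064335 + 61781) = 1/1126116 ≈ 8.8801e-7)
(D + 2919076)*(((-1216254 - 877673) + 314583)/(-665540 + 1923085) + 662302) = (1/1126116 + 2919076)*(((-1216254 - 877673) + 314583)/(-665540 + 1923085) + 662302) = 3287218188817*((-2093927 + 314583)/1257545 + 662302)/1126116 = 3287218188817*(-1779344*1/1257545 + 662302)/1126116 = 3287218188817*(-1779344/1257545 + 662302)/1126116 = (3287218188817/1126116)*(832872789246/1257545) = 456305763630033179176997/236023590870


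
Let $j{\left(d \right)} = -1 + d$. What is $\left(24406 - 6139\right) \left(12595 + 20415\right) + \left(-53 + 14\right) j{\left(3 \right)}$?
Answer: $602993592$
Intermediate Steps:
$\left(24406 - 6139\right) \left(12595 + 20415\right) + \left(-53 + 14\right) j{\left(3 \right)} = \left(24406 - 6139\right) \left(12595 + 20415\right) + \left(-53 + 14\right) \left(-1 + 3\right) = 18267 \cdot 33010 - 78 = 602993670 - 78 = 602993592$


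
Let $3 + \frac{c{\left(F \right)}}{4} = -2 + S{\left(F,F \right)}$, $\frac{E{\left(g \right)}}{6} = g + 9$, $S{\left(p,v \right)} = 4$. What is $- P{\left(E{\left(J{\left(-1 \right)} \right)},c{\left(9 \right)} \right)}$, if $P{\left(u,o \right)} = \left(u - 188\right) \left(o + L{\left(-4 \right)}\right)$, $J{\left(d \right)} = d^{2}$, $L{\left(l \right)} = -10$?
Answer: $-1792$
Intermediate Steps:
$E{\left(g \right)} = 54 + 6 g$ ($E{\left(g \right)} = 6 \left(g + 9\right) = 6 \left(9 + g\right) = 54 + 6 g$)
$c{\left(F \right)} = -4$ ($c{\left(F \right)} = -12 + 4 \left(-2 + 4\right) = -12 + 4 \cdot 2 = -12 + 8 = -4$)
$P{\left(u,o \right)} = \left(-188 + u\right) \left(-10 + o\right)$ ($P{\left(u,o \right)} = \left(u - 188\right) \left(o - 10\right) = \left(-188 + u\right) \left(-10 + o\right)$)
$- P{\left(E{\left(J{\left(-1 \right)} \right)},c{\left(9 \right)} \right)} = - (1880 - -752 - 10 \left(54 + 6 \left(-1\right)^{2}\right) - 4 \left(54 + 6 \left(-1\right)^{2}\right)) = - (1880 + 752 - 10 \left(54 + 6 \cdot 1\right) - 4 \left(54 + 6 \cdot 1\right)) = - (1880 + 752 - 10 \left(54 + 6\right) - 4 \left(54 + 6\right)) = - (1880 + 752 - 600 - 240) = \left(-1\right) 1792 = -1792$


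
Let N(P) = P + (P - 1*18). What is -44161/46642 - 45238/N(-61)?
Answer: 262976032/816235 ≈ 322.18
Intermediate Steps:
N(P) = -18 + 2*P (N(P) = P + (P - 18) = P + (-18 + P) = -18 + 2*P)
-44161/46642 - 45238/N(-61) = -44161/46642 - 45238/(-18 + 2*(-61)) = -44161*1/46642 - 45238/(-18 - 122) = -44161/46642 - 45238/(-140) = -44161/46642 - 45238*(-1/140) = -44161/46642 + 22619/70 = 262976032/816235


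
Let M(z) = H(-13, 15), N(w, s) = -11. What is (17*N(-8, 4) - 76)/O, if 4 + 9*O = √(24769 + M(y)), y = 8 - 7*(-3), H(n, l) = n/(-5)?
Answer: -23670/61889 - 7101*√68810/123778 ≈ -15.431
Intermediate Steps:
H(n, l) = -n/5 (H(n, l) = n*(-⅕) = -n/5)
y = 29 (y = 8 + 21 = 29)
M(z) = 13/5 (M(z) = -⅕*(-13) = 13/5)
O = -4/9 + √68810/15 (O = -4/9 + √(24769 + 13/5)/9 = -4/9 + √(123858/5)/9 = -4/9 + (3*√68810/5)/9 = -4/9 + √68810/15 ≈ 17.043)
(17*N(-8, 4) - 76)/O = (17*(-11) - 76)/(-4/9 + √68810/15) = (-187 - 76)/(-4/9 + √68810/15) = -263/(-4/9 + √68810/15)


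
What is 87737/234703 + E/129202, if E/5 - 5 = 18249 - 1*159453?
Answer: -154363348611/30324097006 ≈ -5.0905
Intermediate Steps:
E = -705995 (E = 25 + 5*(18249 - 1*159453) = 25 + 5*(18249 - 159453) = 25 + 5*(-141204) = 25 - 706020 = -705995)
87737/234703 + E/129202 = 87737/234703 - 705995/129202 = -154363348611/30324097006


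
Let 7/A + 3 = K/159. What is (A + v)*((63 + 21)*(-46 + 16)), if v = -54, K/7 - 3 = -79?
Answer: 140109480/1009 ≈ 1.3886e+5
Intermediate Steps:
K = -532 (K = 21 + 7*(-79) = 21 - 553 = -532)
A = -1113/1009 (A = 7/(-3 - 532/159) = 7/(-1009/159) = 7*(-159/1009) = -1113/1009 ≈ -1.1031)
(A + v)*((63 + 21)*(-46 + 16)) = (-1113/1009 - 54)*((63 + 21)*(-46 + 16)) = -4670316*(-30)/1009 = -55599/1009*(-2520) = 140109480/1009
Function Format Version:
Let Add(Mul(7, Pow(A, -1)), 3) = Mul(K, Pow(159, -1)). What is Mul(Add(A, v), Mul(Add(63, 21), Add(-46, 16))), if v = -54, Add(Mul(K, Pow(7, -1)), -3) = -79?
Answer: Rational(140109480, 1009) ≈ 1.3886e+5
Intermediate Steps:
K = -532 (K = Add(21, Mul(7, -79)) = Add(21, -553) = -532)
A = Rational(-1113, 1009) (A = Mul(7, Pow(Add(-3, Mul(-532, Pow(159, -1))), -1)) = Mul(7, Pow(Add(-3, Mul(-532, Rational(1, 159))), -1)) = Mul(7, Pow(Add(-3, Rational(-532, 159)), -1)) = Mul(7, Pow(Rational(-1009, 159), -1)) = Mul(7, Rational(-159, 1009)) = Rational(-1113, 1009) ≈ -1.1031)
Mul(Add(A, v), Mul(Add(63, 21), Add(-46, 16))) = Mul(Add(Rational(-1113, 1009), -54), Mul(Add(63, 21), Add(-46, 16))) = Mul(Rational(-55599, 1009), Mul(84, -30)) = Mul(Rational(-55599, 1009), -2520) = Rational(140109480, 1009)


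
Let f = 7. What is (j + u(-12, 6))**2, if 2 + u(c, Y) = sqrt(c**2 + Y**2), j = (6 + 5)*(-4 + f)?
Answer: 1141 + 372*sqrt(5) ≈ 1972.8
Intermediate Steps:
j = 33 (j = (6 + 5)*(-4 + 7) = 11*3 = 33)
u(c, Y) = -2 + sqrt(Y**2 + c**2) (u(c, Y) = -2 + sqrt(c**2 + Y**2) = -2 + sqrt(Y**2 + c**2))
(j + u(-12, 6))**2 = (33 + (-2 + sqrt(6**2 + (-12)**2)))**2 = (33 + (-2 + sqrt(36 + 144)))**2 = (33 + (-2 + sqrt(180)))**2 = (33 + (-2 + 6*sqrt(5)))**2 = (31 + 6*sqrt(5))**2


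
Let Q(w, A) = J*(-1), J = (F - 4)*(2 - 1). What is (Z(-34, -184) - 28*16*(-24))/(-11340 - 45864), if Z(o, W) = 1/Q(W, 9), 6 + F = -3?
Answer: -139777/743652 ≈ -0.18796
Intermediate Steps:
F = -9 (F = -6 - 3 = -9)
J = -13 (J = (-9 - 4)*(2 - 1) = -13*1 = -13)
Q(w, A) = 13 (Q(w, A) = -13*(-1) = 13)
Z(o, W) = 1/13
(Z(-34, -184) - 28*16*(-24))/(-11340 - 45864) = (1/13 - 28*16*(-24))/(-11340 - 45864) = (1/13 - 448*(-24))/(-57204) = (1/13 + 10752)*(-1/57204) = (139777/13)*(-1/57204) = -139777/743652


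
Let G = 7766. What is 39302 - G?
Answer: 31536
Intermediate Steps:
39302 - G = 39302 - 1*7766 = 39302 - 7766 = 31536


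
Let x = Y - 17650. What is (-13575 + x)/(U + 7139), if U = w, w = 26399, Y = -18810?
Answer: -50035/33538 ≈ -1.4919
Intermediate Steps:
x = -36460 (x = -18810 - 17650 = -36460)
U = 26399
(-13575 + x)/(U + 7139) = (-13575 - 36460)/(26399 + 7139) = -50035/33538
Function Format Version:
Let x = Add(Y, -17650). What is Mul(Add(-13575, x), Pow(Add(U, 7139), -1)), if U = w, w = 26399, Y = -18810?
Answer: Rational(-50035, 33538) ≈ -1.4919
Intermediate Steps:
x = -36460 (x = Add(-18810, -17650) = -36460)
U = 26399
Mul(Add(-13575, x), Pow(Add(U, 7139), -1)) = Mul(Add(-13575, -36460), Pow(Add(26399, 7139), -1)) = Mul(-50035, Pow(33538, -1)) = Mul(-50035, Rational(1, 33538)) = Rational(-50035, 33538)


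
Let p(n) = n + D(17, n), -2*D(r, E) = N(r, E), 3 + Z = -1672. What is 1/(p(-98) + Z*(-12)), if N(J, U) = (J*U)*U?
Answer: -1/61632 ≈ -1.6225e-5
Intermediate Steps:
Z = -1675 (Z = -3 - 1672 = -1675)
N(J, U) = J*U**2
D(r, E) = -r*E**2/2
p(n) = n - 17*n**2/2 (p(n) = n - 1/2*17*n**2 = n - 17*n**2/2)
1/(p(-98) + Z*(-12)) = 1/((1/2)*(-98)*(2 - 17*(-98)) - 1675*(-12)) = 1/((1/2)*(-98)*(2 + 1666) + 20100) = 1/((1/2)*(-98)*1668 + 20100) = 1/(-81732 + 20100) = 1/(-61632) = -1/61632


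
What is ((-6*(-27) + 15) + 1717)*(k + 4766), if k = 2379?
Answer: 13532630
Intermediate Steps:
((-6*(-27) + 15) + 1717)*(k + 4766) = ((-6*(-27) + 15) + 1717)*(2379 + 4766) = ((162 + 15) + 1717)*7145 = (177 + 1717)*7145 = 1894*7145 = 13532630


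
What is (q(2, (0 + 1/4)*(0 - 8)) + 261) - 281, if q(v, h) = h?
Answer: -22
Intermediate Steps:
(q(2, (0 + 1/4)*(0 - 8)) + 261) - 281 = ((0 + 1/4)*(0 - 8) + 261) - 281 = ((0 + ¼)*(-8) + 261) - 281 = ((¼)*(-8) + 261) - 281 = (-2 + 261) - 281 = 259 - 281 = -22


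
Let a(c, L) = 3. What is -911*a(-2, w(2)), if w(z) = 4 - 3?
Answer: -2733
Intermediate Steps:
w(z) = 1
-911*a(-2, w(2)) = -911*3 = -2733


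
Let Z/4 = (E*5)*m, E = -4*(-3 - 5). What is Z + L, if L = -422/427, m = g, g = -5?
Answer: -1366822/427 ≈ -3201.0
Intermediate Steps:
E = 32 (E = -4*(-8) = 32)
m = -5
Z = -3200 (Z = 4*((32*5)*(-5)) = 4*(160*(-5)) = 4*(-800) = -3200)
L = -422/427 (L = -422*1/427 = -422/427 ≈ -0.98829)
Z + L = -3200 - 422/427 = -1366822/427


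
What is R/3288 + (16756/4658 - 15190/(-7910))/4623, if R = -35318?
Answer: -17423146857/1622223028 ≈ -10.740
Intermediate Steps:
R/3288 + (16756/4658 - 15190/(-7910))/4623 = -35318/3288 + (16756/4658 - 15190/(-7910))/4623 = -35318*1/3288 + (16756*(1/4658) - 15190*(-1/7910))*(1/4623) = -17659/1644 + (8378/2329 + 217/113)*(1/4623) = -17659/1644 + (1452107/263177)*(1/4623) = -17659/1644 + 1452107/1216667271 = -17423146857/1622223028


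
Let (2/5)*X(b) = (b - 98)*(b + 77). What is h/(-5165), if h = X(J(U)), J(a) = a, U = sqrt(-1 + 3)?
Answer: 3772/1033 + 21*sqrt(2)/2066 ≈ 3.6659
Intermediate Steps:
U = sqrt(2) ≈ 1.4142
X(b) = 5*(-98 + b)*(77 + b)/2 (X(b) = 5*((b - 98)*(b + 77))/2 = 5*((-98 + b)*(77 + b))/2 = 5*(-98 + b)*(77 + b)/2)
h = -18860 - 105*sqrt(2)/2 (h = -18865 - 105*sqrt(2)/2 + 5*(sqrt(2))**2/2 = -18865 - 105*sqrt(2)/2 + (5/2)*2 = -18865 - 105*sqrt(2)/2 + 5 = -18860 - 105*sqrt(2)/2 ≈ -18934.)
h/(-5165) = (-18860 - 105*sqrt(2)/2)/(-5165) = (-18860 - 105*sqrt(2)/2)*(-1/5165) = 3772/1033 + 21*sqrt(2)/2066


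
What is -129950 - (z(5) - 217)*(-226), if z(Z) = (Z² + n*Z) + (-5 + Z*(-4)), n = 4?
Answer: -174472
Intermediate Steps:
z(Z) = -5 + Z² (z(Z) = (Z² + 4*Z) + (-5 + Z*(-4)) = (Z² + 4*Z) + (-5 - 4*Z) = -5 + Z²)
-129950 - (z(5) - 217)*(-226) = -129950 - ((-5 + 5²) - 217)*(-226) = -129950 - ((-5 + 25) - 217)*(-226) = -129950 - (20 - 217)*(-226) = -129950 - (-197)*(-226) = -129950 - 1*44522 = -129950 - 44522 = -174472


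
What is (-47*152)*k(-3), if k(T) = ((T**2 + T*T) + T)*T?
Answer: 321480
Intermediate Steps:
k(T) = T*(T + 2*T**2) (k(T) = ((T**2 + T**2) + T)*T = (2*T**2 + T)*T = (T + 2*T**2)*T = T*(T + 2*T**2))
(-47*152)*k(-3) = (-47*152)*((-3)**2*(1 + 2*(-3))) = -64296*(1 - 6) = -64296*(-5) = -7144*(-45) = 321480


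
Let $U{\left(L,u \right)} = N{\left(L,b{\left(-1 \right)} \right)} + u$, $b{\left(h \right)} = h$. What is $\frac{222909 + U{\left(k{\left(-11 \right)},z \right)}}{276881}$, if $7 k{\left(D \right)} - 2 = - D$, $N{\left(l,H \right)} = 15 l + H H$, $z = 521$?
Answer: $\frac{1564212}{1938167} \approx 0.80706$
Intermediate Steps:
$N{\left(l,H \right)} = H^{2} + 15 l$ ($N{\left(l,H \right)} = 15 l + H^{2} = H^{2} + 15 l$)
$k{\left(D \right)} = \frac{2}{7} - \frac{D}{7}$ ($k{\left(D \right)} = \frac{2}{7} + \frac{\left(-1\right) D}{7} = \frac{2}{7} - \frac{D}{7}$)
$U{\left(L,u \right)} = 1 + u + 15 L$ ($U{\left(L,u \right)} = \left(\left(-1\right)^{2} + 15 L\right) + u = \left(1 + 15 L\right) + u = 1 + u + 15 L$)
$\frac{222909 + U{\left(k{\left(-11 \right)},z \right)}}{276881} = \frac{222909 + \left(1 + 521 + 15 \left(\frac{2}{7} - - \frac{11}{7}\right)\right)}{276881} = \left(222909 + \left(1 + 521 + 15 \left(\frac{2}{7} + \frac{11}{7}\right)\right)\right) \frac{1}{276881} = \left(222909 + \left(1 + 521 + 15 \cdot \frac{13}{7}\right)\right) \frac{1}{276881} = \left(222909 + \left(1 + 521 + \frac{195}{7}\right)\right) \frac{1}{276881} = \left(222909 + \frac{3849}{7}\right) \frac{1}{276881} = \frac{1564212}{7} \cdot \frac{1}{276881} = \frac{1564212}{1938167}$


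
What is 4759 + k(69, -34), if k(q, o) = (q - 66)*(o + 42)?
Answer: 4783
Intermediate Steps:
k(q, o) = (-66 + q)*(42 + o)
4759 + k(69, -34) = 4759 + (-2772 - 66*(-34) + 42*69 - 34*69) = 4759 + (-2772 + 2244 + 2898 - 2346) = 4759 + 24 = 4783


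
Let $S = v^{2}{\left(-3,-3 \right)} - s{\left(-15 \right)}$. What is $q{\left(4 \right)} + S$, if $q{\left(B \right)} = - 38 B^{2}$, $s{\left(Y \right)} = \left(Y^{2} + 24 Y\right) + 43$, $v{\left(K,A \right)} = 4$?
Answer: $-500$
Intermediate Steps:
$s{\left(Y \right)} = 43 + Y^{2} + 24 Y$
$S = 108$ ($S = 4^{2} - \left(43 + \left(-15\right)^{2} + 24 \left(-15\right)\right) = 16 - \left(43 + 225 - 360\right) = 16 - -92 = 16 + 92 = 108$)
$q{\left(4 \right)} + S = - 38 \cdot 4^{2} + 108 = \left(-38\right) 16 + 108 = -608 + 108 = -500$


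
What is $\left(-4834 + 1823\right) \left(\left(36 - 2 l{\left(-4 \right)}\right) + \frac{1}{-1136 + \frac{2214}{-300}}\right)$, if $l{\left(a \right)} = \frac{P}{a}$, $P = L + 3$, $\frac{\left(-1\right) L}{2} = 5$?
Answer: $- \frac{11188529735}{114338} \approx -97855.0$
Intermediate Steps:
$L = -10$ ($L = \left(-2\right) 5 = -10$)
$P = -7$ ($P = -10 + 3 = -7$)
$l{\left(a \right)} = - \frac{7}{a}$
$\left(-4834 + 1823\right) \left(\left(36 - 2 l{\left(-4 \right)}\right) + \frac{1}{-1136 + \frac{2214}{-300}}\right) = \left(-4834 + 1823\right) \left(\left(36 - 2 \left(- \frac{7}{-4}\right)\right) + \frac{1}{-1136 + \frac{2214}{-300}}\right) = - 3011 \left(\left(36 - 2 \left(\left(-7\right) \left(- \frac{1}{4}\right)\right)\right) + \frac{1}{-1136 + 2214 \left(- \frac{1}{300}\right)}\right) = - 3011 \left(\left(36 - \frac{7}{2}\right) + \frac{1}{-1136 - \frac{369}{50}}\right) = - 3011 \left(\left(36 - \frac{7}{2}\right) + \frac{1}{- \frac{57169}{50}}\right) = - 3011 \left(\frac{65}{2} - \frac{50}{57169}\right) = \left(-3011\right) \frac{3715885}{114338} = - \frac{11188529735}{114338}$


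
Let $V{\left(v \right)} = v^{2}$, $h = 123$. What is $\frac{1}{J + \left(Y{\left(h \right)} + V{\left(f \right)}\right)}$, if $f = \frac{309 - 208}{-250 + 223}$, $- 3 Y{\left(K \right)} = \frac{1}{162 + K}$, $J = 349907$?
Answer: $\frac{69255}{24233778299} \approx 2.8578 \cdot 10^{-6}$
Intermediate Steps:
$Y{\left(K \right)} = - \frac{1}{3 \left(162 + K\right)}$
$f = - \frac{101}{27}$ ($f = \frac{101}{-27} = 101 \left(- \frac{1}{27}\right) = - \frac{101}{27} \approx -3.7407$)
$\frac{1}{J + \left(Y{\left(h \right)} + V{\left(f \right)}\right)} = \frac{1}{349907 + \left(- \frac{1}{486 + 3 \cdot 123} + \left(- \frac{101}{27}\right)^{2}\right)} = \frac{1}{349907 + \left(- \frac{1}{486 + 369} + \frac{10201}{729}\right)} = \frac{1}{349907 + \left(- \frac{1}{855} + \frac{10201}{729}\right)} = \frac{1}{349907 + \frac{969014}{69255}} = \frac{1}{\frac{24233778299}{69255}} = \frac{69255}{24233778299}$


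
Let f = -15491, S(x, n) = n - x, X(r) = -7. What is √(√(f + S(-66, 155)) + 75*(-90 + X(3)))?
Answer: √(-7275 + I*√15270) ≈ 0.7244 + 85.297*I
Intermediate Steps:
√(√(f + S(-66, 155)) + 75*(-90 + X(3))) = √(√(-15491 + (155 - 1*(-66))) + 75*(-90 - 7)) = √(√(-15491 + (155 + 66)) + 75*(-97)) = √(√(-15491 + 221) - 7275) = √(√(-15270) - 7275) = √(I*√15270 - 7275) = √(-7275 + I*√15270)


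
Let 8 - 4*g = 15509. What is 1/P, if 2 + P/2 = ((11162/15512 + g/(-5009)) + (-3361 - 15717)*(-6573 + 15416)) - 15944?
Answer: -9712451/3277421883669566 ≈ -2.9634e-9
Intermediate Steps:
g = -15501/4 (g = 2 - ¼*15509 = 2 - 15509/4 = -15501/4 ≈ -3875.3)
P = -3277421883669566/9712451 (P = -4 + 2*(((11162/15512 - 15501/4/(-5009)) + (-3361 - 15717)*(-6573 + 15416)) - 15944) = -4 + 2*(((11162*(1/15512) - 15501/4*(-1/5009)) - 19078*8843) - 15944) = -4 + 2*(((5581/7756 + 15501/20036) - 168706754) - 15944) = -4 + 2*((14502917/9712451 - 168706754) - 15944) = -4 + 2*(-1638556067091137/9712451 - 15944) = -4 + 2*(-1638710922409881/9712451) = -4 - 3277421844819762/9712451 = -3277421883669566/9712451 ≈ -3.3745e+8)
1/P = 1/(-3277421883669566/9712451) = -9712451/3277421883669566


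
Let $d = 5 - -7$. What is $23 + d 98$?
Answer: $1199$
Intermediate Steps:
$d = 12$ ($d = 5 + 7 = 12$)
$23 + d 98 = 23 + 12 \cdot 98 = 23 + 1176 = 1199$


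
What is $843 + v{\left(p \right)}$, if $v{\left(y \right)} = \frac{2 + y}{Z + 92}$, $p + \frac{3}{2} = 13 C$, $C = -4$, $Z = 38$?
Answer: $\frac{219077}{260} \approx 842.6$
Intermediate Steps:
$p = - \frac{107}{2}$ ($p = - \frac{3}{2} + 13 \left(-4\right) = - \frac{3}{2} - 52 = - \frac{107}{2} \approx -53.5$)
$v{\left(y \right)} = \frac{1}{65} + \frac{y}{130}$ ($v{\left(y \right)} = \frac{2 + y}{38 + 92} = \frac{2 + y}{130} = \left(2 + y\right) \frac{1}{130} = \frac{1}{65} + \frac{y}{130}$)
$843 + v{\left(p \right)} = 843 + \left(\frac{1}{65} + \frac{1}{130} \left(- \frac{107}{2}\right)\right) = 843 + \left(\frac{1}{65} - \frac{107}{260}\right) = 843 - \frac{103}{260} = \frac{219077}{260}$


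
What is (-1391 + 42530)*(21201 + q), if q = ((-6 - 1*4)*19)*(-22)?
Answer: 1044148959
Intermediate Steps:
q = 4180 (q = ((-6 - 4)*19)*(-22) = -10*19*(-22) = -190*(-22) = 4180)
(-1391 + 42530)*(21201 + q) = (-1391 + 42530)*(21201 + 4180) = 41139*25381 = 1044148959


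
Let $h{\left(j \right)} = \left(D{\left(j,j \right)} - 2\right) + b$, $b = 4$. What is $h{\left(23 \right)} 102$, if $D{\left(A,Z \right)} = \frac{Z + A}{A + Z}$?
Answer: $306$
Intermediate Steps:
$D{\left(A,Z \right)} = 1$ ($D{\left(A,Z \right)} = \frac{A + Z}{A + Z} = 1$)
$h{\left(j \right)} = 3$ ($h{\left(j \right)} = \left(1 - 2\right) + 4 = -1 + 4 = 3$)
$h{\left(23 \right)} 102 = 3 \cdot 102 = 306$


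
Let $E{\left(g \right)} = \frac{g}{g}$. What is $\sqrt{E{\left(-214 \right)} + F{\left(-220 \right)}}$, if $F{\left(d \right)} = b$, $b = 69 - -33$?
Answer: $\sqrt{103} \approx 10.149$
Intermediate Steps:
$E{\left(g \right)} = 1$
$b = 102$ ($b = 69 + 33 = 102$)
$F{\left(d \right)} = 102$
$\sqrt{E{\left(-214 \right)} + F{\left(-220 \right)}} = \sqrt{1 + 102} = \sqrt{103}$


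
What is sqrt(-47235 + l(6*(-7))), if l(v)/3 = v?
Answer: I*sqrt(47361) ≈ 217.63*I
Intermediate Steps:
l(v) = 3*v
sqrt(-47235 + l(6*(-7))) = sqrt(-47235 + 3*(6*(-7))) = sqrt(-47235 + 3*(-42)) = sqrt(-47235 - 126) = sqrt(-47361) = I*sqrt(47361)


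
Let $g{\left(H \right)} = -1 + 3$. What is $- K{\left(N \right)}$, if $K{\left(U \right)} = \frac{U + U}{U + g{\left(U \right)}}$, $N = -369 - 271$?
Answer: $- \frac{640}{319} \approx -2.0063$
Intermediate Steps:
$g{\left(H \right)} = 2$
$N = -640$ ($N = -369 - 271 = -640$)
$K{\left(U \right)} = \frac{2 U}{2 + U}$ ($K{\left(U \right)} = \frac{U + U}{U + 2} = \frac{2 U}{2 + U}$)
$- K{\left(N \right)} = - \frac{2 \left(-640\right)}{2 - 640} = - \frac{2 \left(-640\right)}{-638} = - \frac{2 \left(-640\right) \left(-1\right)}{638} = \left(-1\right) \frac{640}{319} = - \frac{640}{319}$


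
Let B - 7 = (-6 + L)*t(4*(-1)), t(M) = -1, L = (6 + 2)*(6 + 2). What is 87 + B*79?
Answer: -3942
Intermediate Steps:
L = 64 (L = 8*8 = 64)
B = -51 (B = 7 + (-6 + 64)*(-1) = 7 + 58*(-1) = 7 - 58 = -51)
87 + B*79 = 87 - 51*79 = 87 - 4029 = -3942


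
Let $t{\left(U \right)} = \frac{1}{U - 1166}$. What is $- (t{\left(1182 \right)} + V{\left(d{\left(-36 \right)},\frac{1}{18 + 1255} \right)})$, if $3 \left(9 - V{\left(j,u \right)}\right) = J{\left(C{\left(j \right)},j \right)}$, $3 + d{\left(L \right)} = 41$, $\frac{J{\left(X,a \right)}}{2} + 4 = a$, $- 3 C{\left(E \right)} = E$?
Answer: $\frac{653}{48} \approx 13.604$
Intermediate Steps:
$C{\left(E \right)} = - \frac{E}{3}$
$J{\left(X,a \right)} = -8 + 2 a$
$d{\left(L \right)} = 38$ ($d{\left(L \right)} = -3 + 41 = 38$)
$V{\left(j,u \right)} = \frac{35}{3} - \frac{2 j}{3}$ ($V{\left(j,u \right)} = 9 - \frac{-8 + 2 j}{3} = 9 - \left(- \frac{8}{3} + \frac{2 j}{3}\right) = \frac{35}{3} - \frac{2 j}{3}$)
$t{\left(U \right)} = \frac{1}{-1166 + U}$
$- (t{\left(1182 \right)} + V{\left(d{\left(-36 \right)},\frac{1}{18 + 1255} \right)}) = - (\frac{1}{-1166 + 1182} + \left(\frac{35}{3} - \frac{76}{3}\right)) = - (\frac{1}{16} + \left(\frac{35}{3} - \frac{76}{3}\right)) = - (\frac{1}{16} - \frac{41}{3}) = \left(-1\right) \left(- \frac{653}{48}\right) = \frac{653}{48}$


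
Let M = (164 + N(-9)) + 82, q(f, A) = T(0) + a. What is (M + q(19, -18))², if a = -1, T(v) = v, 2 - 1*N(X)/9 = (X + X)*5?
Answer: 1151329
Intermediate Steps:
N(X) = 18 - 90*X (N(X) = 18 - 9*(X + X)*5 = 18 - 9*2*X*5 = 18 - 90*X)
q(f, A) = -1 (q(f, A) = 0 - 1 = -1)
M = 1074 (M = (164 + (18 - 90*(-9))) + 82 = (164 + (18 + 810)) + 82 = (164 + 828) + 82 = 992 + 82 = 1074)
(M + q(19, -18))² = (1074 - 1)² = 1073² = 1151329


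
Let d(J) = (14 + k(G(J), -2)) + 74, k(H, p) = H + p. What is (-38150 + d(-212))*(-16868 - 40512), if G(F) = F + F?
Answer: 2208441440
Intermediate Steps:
G(F) = 2*F
d(J) = 86 + 2*J (d(J) = (14 + (2*J - 2)) + 74 = (14 + (-2 + 2*J)) + 74 = (12 + 2*J) + 74 = 86 + 2*J)
(-38150 + d(-212))*(-16868 - 40512) = (-38150 + (86 + 2*(-212)))*(-16868 - 40512) = (-38150 + (86 - 424))*(-57380) = (-38150 - 338)*(-57380) = -38488*(-57380) = 2208441440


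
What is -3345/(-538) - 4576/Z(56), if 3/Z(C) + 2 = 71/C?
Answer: 12687421/11298 ≈ 1123.0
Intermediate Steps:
Z(C) = 3/(-2 + 71/C)
-3345/(-538) - 4576/Z(56) = -3345/(-538) - 4576/((-3*56/(-71 + 2*56))) = -3345*(-1/538) - 4576/((-3*56/(-71 + 112))) = 3345/538 - 4576/((-3*56/41)) = 3345/538 - 4576/((-3*56*1/41)) = 3345/538 - 4576/(-168/41) = 3345/538 - 4576*(-41/168) = 3345/538 + 23452/21 = 12687421/11298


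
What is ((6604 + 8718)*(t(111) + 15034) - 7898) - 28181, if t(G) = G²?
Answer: 419097231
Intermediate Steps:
((6604 + 8718)*(t(111) + 15034) - 7898) - 28181 = ((6604 + 8718)*(111² + 15034) - 7898) - 28181 = (15322*(12321 + 15034) - 7898) - 28181 = (15322*27355 - 7898) - 28181 = (419133310 - 7898) - 28181 = 419125412 - 28181 = 419097231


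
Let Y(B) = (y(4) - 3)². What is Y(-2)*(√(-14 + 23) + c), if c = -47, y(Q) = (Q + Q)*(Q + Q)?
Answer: -163724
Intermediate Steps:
y(Q) = 4*Q² (y(Q) = (2*Q)*(2*Q) = 4*Q²)
Y(B) = 3721 (Y(B) = (4*4² - 3)² = (4*16 - 3)² = (64 - 3)² = 61² = 3721)
Y(-2)*(√(-14 + 23) + c) = 3721*(√(-14 + 23) - 47) = 3721*(√9 - 47) = 3721*(3 - 47) = 3721*(-44) = -163724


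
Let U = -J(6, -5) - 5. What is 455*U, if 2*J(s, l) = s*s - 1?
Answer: -20475/2 ≈ -10238.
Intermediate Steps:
J(s, l) = -½ + s²/2 (J(s, l) = (s*s - 1)/2 = (s² - 1)/2 = (-1 + s²)/2 = -½ + s²/2)
U = -45/2 (U = -(-½ + (½)*6²) - 5 = -(-½ + (½)*36) - 5 = -(-½ + 18) - 5 = -1*35/2 - 5 = -35/2 - 5 = -45/2 ≈ -22.500)
455*U = 455*(-45/2) = -20475/2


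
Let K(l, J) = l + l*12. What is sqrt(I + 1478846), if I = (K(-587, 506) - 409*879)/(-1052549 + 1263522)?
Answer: 4*sqrt(4113923525981598)/210973 ≈ 1216.1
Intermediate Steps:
K(l, J) = 13*l (K(l, J) = l + 12*l = 13*l)
I = -367142/210973 (I = (13*(-587) - 409*879)/(-1052549 + 1263522) = (-7631 - 359511)/210973 = -367142*1/210973 = -367142/210973 ≈ -1.7402)
sqrt(I + 1478846) = sqrt(-367142/210973 + 1478846) = sqrt(311996210016/210973) = 4*sqrt(4113923525981598)/210973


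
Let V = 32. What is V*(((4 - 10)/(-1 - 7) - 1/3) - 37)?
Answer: -3512/3 ≈ -1170.7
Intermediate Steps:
V*(((4 - 10)/(-1 - 7) - 1/3) - 37) = 32*(((4 - 10)/(-1 - 7) - 1/3) - 37) = 32*((-6/(-8) - 1*⅓) - 37) = 32*((-6*(-⅛) - ⅓) - 37) = 32*((¾ - ⅓) - 37) = 32*(5/12 - 37) = 32*(-439/12) = -3512/3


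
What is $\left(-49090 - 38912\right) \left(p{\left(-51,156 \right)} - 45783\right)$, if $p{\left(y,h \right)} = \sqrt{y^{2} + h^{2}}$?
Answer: $4028995566 - 264006 \sqrt{2993} \approx 4.0146 \cdot 10^{9}$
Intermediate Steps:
$p{\left(y,h \right)} = \sqrt{h^{2} + y^{2}}$
$\left(-49090 - 38912\right) \left(p{\left(-51,156 \right)} - 45783\right) = \left(-49090 - 38912\right) \left(\sqrt{156^{2} + \left(-51\right)^{2}} - 45783\right) = - 88002 \left(\sqrt{24336 + 2601} - 45783\right) = - 88002 \left(\sqrt{26937} - 45783\right) = - 88002 \left(3 \sqrt{2993} - 45783\right) = - 88002 \left(-45783 + 3 \sqrt{2993}\right) = 4028995566 - 264006 \sqrt{2993}$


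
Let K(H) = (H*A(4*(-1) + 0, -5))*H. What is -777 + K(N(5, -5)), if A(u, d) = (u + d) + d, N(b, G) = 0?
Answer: -777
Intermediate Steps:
A(u, d) = u + 2*d (A(u, d) = (d + u) + d = u + 2*d)
K(H) = -14*H**2 (K(H) = (H*((4*(-1) + 0) + 2*(-5)))*H = (H*((-4 + 0) - 10))*H = (H*(-4 - 10))*H = (H*(-14))*H = (-14*H)*H = -14*H**2)
-777 + K(N(5, -5)) = -777 - 14*0**2 = -777 - 14*0 = -777 + 0 = -777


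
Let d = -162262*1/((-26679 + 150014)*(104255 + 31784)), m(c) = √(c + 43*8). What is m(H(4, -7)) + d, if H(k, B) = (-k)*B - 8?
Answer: -162262/16778370065 + 2*√91 ≈ 19.079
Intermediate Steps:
H(k, B) = -8 - B*k (H(k, B) = -B*k - 8 = -8 - B*k)
m(c) = √(344 + c) (m(c) = √(c + 344) = √(344 + c))
d = -162262/16778370065 (d = -162262/(136039*123335) = -162262/16778370065 ≈ -9.6709e-6)
m(H(4, -7)) + d = √(344 + (-8 - 1*(-7)*4)) - 162262/16778370065 = √(344 + (-8 + 28)) - 162262/16778370065 = √(344 + 20) - 162262/16778370065 = √364 - 162262/16778370065 = 2*√91 - 162262/16778370065 = -162262/16778370065 + 2*√91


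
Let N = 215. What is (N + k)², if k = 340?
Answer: 308025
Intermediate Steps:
(N + k)² = (215 + 340)² = 555² = 308025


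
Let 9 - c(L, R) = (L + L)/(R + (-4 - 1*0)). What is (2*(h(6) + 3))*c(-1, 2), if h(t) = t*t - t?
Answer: 528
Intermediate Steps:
c(L, R) = 9 - 2*L/(-4 + R) (c(L, R) = 9 - (L + L)/(R + (-4 - 1*0)) = 9 - 2*L/(R + (-4 + 0)) = 9 - 2*L/(R - 4) = 9 - 2*L/(-4 + R))
h(t) = t² - t
(2*(h(6) + 3))*c(-1, 2) = (2*(6*(-1 + 6) + 3))*((-36 - 2*(-1) + 9*2)/(-4 + 2)) = (2*(6*5 + 3))*((-36 + 2 + 18)/(-2)) = (2*(30 + 3))*(-½*(-16)) = (2*33)*8 = 66*8 = 528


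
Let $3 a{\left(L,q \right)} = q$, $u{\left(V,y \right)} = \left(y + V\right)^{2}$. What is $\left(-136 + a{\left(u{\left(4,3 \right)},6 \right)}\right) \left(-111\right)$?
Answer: $14874$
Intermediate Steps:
$u{\left(V,y \right)} = \left(V + y\right)^{2}$
$a{\left(L,q \right)} = \frac{q}{3}$
$\left(-136 + a{\left(u{\left(4,3 \right)},6 \right)}\right) \left(-111\right) = \left(-136 + \frac{1}{3} \cdot 6\right) \left(-111\right) = \left(-136 + 2\right) \left(-111\right) = \left(-134\right) \left(-111\right) = 14874$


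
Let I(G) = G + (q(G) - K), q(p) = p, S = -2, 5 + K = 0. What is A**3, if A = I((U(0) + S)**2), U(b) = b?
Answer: 2197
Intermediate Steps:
K = -5 (K = -5 + 0 = -5)
I(G) = 5 + 2*G (I(G) = G + (G - 1*(-5)) = G + (G + 5) = G + (5 + G) = 5 + 2*G)
A = 13 (A = 5 + 2*(0 - 2)**2 = 5 + 2*(-2)**2 = 5 + 2*4 = 5 + 8 = 13)
A**3 = 13**3 = 2197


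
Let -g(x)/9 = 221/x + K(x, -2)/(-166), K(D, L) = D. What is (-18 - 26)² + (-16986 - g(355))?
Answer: -887700551/58930 ≈ -15064.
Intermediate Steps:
g(x) = -1989/x + 9*x/166 (g(x) = -9*(221/x + x/(-166)) = -9*(221/x + x*(-1/166)) = -9*(221/x - x/166) = -1989/x + 9*x/166)
(-18 - 26)² + (-16986 - g(355)) = (-18 - 26)² + (-16986 - (-1989/355 + (9/166)*355)) = (-44)² + (-16986 - (-1989*1/355 + 3195/166)) = 1936 + (-16986 - (-1989/355 + 3195/166)) = 1936 + (-16986 - 1*804051/58930) = 1936 + (-16986 - 804051/58930) = 1936 - 1001789031/58930 = -887700551/58930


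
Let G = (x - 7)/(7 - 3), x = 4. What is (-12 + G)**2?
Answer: 2601/16 ≈ 162.56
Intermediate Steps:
G = -3/4 (G = (4 - 7)/(7 - 3) = -3/4 ≈ -0.75000)
(-12 + G)**2 = (-12 - 3/4)**2 = (-51/4)**2 = 2601/16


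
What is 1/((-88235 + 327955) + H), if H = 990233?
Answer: 1/1229953 ≈ 8.1304e-7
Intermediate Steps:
1/((-88235 + 327955) + H) = 1/((-88235 + 327955) + 990233) = 1/(239720 + 990233) = 1/1229953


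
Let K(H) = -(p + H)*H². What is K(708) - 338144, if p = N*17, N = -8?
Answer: -287061152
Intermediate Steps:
p = -136 (p = -8*17 = -136)
K(H) = -H²*(-136 + H) (K(H) = -(-136 + H)*H² = -H²*(-136 + H))
K(708) - 338144 = 708²*(136 - 1*708) - 338144 = 501264*(136 - 708) - 338144 = 501264*(-572) - 338144 = -286723008 - 338144 = -287061152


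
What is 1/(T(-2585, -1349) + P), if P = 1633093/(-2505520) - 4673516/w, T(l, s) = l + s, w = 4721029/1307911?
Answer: -11828632580080/15361640250417066937 ≈ -7.7001e-7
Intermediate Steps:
w = 4721029/1307911 (w = 4721029*(1/1307911) = 4721029/1307911 ≈ 3.6096)
P = -15315106409847032217/11828632580080 (P = 1633093/(-2505520) - 4673516/4721029/1307911 = 1633093*(-1/2505520) - 4673516*1307911/4721029 = -1633093/2505520 - 6112542985076/4721029 = -15315106409847032217/11828632580080 ≈ -1.2947e+6)
1/(T(-2585, -1349) + P) = 1/((-2585 - 1349) - 15315106409847032217/11828632580080) = 1/(-3934 - 15315106409847032217/11828632580080) = 1/(-15361640250417066937/11828632580080) = -11828632580080/15361640250417066937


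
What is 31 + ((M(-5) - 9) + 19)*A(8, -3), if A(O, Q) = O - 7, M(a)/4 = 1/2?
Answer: 43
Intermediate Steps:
M(a) = 2 (M(a) = 4/2 = 4*(½) = 2)
A(O, Q) = -7 + O
31 + ((M(-5) - 9) + 19)*A(8, -3) = 31 + ((2 - 9) + 19)*(-7 + 8) = 31 + (-7 + 19)*1 = 31 + 12*1 = 31 + 12 = 43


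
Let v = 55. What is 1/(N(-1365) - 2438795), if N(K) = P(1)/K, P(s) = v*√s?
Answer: -273/665791046 ≈ -4.1004e-7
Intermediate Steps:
P(s) = 55*√s
N(K) = 55/K (N(K) = (55*√1)/K = (55*1)/K = 55/K)
1/(N(-1365) - 2438795) = 1/(55/(-1365) - 2438795) = 1/(55*(-1/1365) - 2438795) = 1/(-11/273 - 2438795) = 1/(-665791046/273) = -273/665791046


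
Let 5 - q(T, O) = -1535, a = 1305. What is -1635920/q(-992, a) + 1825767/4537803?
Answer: -11243440913/10588207 ≈ -1061.9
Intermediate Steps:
q(T, O) = 1540 (q(T, O) = 5 - 1*(-1535) = 5 + 1535 = 1540)
-1635920/q(-992, a) + 1825767/4537803 = -1635920/1540 + 1825767/4537803 = -1635920*1/1540 + 1825767*(1/4537803) = -7436/7 + 608589/1512601 = -11243440913/10588207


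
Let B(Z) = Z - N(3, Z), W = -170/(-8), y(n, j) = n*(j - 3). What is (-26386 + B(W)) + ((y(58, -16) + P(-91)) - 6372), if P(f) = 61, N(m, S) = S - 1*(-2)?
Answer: -33801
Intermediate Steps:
y(n, j) = n*(-3 + j)
W = 85/4 (W = -170*(-⅛) = 85/4 ≈ 21.250)
N(m, S) = 2 + S (N(m, S) = S + 2 = 2 + S)
B(Z) = -2 (B(Z) = Z - (2 + Z) = Z + (-2 - Z) = -2)
(-26386 + B(W)) + ((y(58, -16) + P(-91)) - 6372) = (-26386 - 2) + ((58*(-3 - 16) + 61) - 6372) = -26388 + ((58*(-19) + 61) - 6372) = -26388 + ((-1102 + 61) - 6372) = -26388 + (-1041 - 6372) = -26388 - 7413 = -33801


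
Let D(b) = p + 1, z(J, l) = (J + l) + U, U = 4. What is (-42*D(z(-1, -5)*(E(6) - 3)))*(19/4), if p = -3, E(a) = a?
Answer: 399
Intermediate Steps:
z(J, l) = 4 + J + l (z(J, l) = (J + l) + 4 = 4 + J + l)
D(b) = -2 (D(b) = -3 + 1 = -2)
(-42*D(z(-1, -5)*(E(6) - 3)))*(19/4) = (-42*(-2))*(19/4) = 84*(19*(1/4)) = 84*(19/4) = 399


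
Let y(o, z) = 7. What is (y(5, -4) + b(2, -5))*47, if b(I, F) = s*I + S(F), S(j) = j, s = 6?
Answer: 658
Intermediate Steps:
b(I, F) = F + 6*I (b(I, F) = 6*I + F = F + 6*I)
(y(5, -4) + b(2, -5))*47 = (7 + (-5 + 6*2))*47 = (7 + (-5 + 12))*47 = (7 + 7)*47 = 14*47 = 658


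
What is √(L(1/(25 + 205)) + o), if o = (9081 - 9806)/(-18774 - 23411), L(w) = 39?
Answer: 2*√694339789/8437 ≈ 6.2464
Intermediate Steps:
o = 145/8437 (o = -725/(-42185) = -725*(-1/42185) = 145/8437 ≈ 0.017186)
√(L(1/(25 + 205)) + o) = √(39 + 145/8437) = √(329188/8437) = 2*√694339789/8437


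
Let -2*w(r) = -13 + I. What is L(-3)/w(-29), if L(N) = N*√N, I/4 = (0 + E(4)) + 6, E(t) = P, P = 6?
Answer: 6*I*√3/35 ≈ 0.29692*I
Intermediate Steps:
E(t) = 6
I = 48 (I = 4*((0 + 6) + 6) = 4*(6 + 6) = 4*12 = 48)
w(r) = -35/2 (w(r) = -(-13 + 48)/2 = -½*35 = -35/2)
L(N) = N^(3/2)
L(-3)/w(-29) = (-3)^(3/2)/(-35/2) = -3*I*√3*(-2/35) = 6*I*√3/35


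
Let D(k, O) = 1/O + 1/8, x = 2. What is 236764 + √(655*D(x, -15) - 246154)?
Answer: 236764 + I*√35440674/12 ≈ 2.3676e+5 + 496.1*I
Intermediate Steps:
D(k, O) = ⅛ + 1/O (D(k, O) = 1/O + 1*(⅛) = 1/O + ⅛ = ⅛ + 1/O)
236764 + √(655*D(x, -15) - 246154) = 236764 + √(655*((⅛)*(8 - 15)/(-15)) - 246154) = 236764 + √(655*((⅛)*(-1/15)*(-7)) - 246154) = 236764 + √(655*(7/120) - 246154) = 236764 + √(917/24 - 246154) = 236764 + √(-5906779/24) = 236764 + I*√35440674/12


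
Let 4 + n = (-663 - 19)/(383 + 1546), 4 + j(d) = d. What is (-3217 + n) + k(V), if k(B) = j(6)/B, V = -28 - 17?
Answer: -93211151/28935 ≈ -3221.4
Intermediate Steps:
V = -45
j(d) = -4 + d
n = -8398/1929 (n = -4 + (-663 - 19)/(383 + 1546) = -4 - 682/1929 = -8398/1929 ≈ -4.3536)
k(B) = 2/B (k(B) = (-4 + 6)/B = 2/B)
(-3217 + n) + k(V) = (-3217 - 8398/1929) + 2/(-45) = -6213991/1929 + 2*(-1/45) = -6213991/1929 - 2/45 = -93211151/28935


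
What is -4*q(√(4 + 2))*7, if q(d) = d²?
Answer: -168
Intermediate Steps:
-4*q(√(4 + 2))*7 = -4*(√(4 + 2))²*7 = -4*(√6)²*7 = -4*6*7 = -24*7 = -168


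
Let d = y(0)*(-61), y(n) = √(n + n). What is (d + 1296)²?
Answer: 1679616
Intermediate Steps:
y(n) = √2*√n (y(n) = √(2*n) = √2*√n)
d = 0 (d = (√2*√0)*(-61) = (√2*0)*(-61) = 0*(-61) = 0)
(d + 1296)² = (0 + 1296)² = 1296² = 1679616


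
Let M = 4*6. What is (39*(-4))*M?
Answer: -3744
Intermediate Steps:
M = 24
(39*(-4))*M = (39*(-4))*24 = -156*24 = -3744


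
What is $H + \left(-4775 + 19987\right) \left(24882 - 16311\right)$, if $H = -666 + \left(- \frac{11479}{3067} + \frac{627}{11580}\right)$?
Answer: $\frac{1543535640259383}{11838620} \approx 1.3038 \cdot 10^{8}$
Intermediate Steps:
$H = - \frac{7928188857}{11838620}$ ($H = -666 + \left(\left(-11479\right) \frac{1}{3067} + 627 \cdot \frac{1}{11580}\right) = -666 + \left(- \frac{11479}{3067} + \frac{209}{3860}\right) = -666 - \frac{43667937}{11838620} = - \frac{7928188857}{11838620} \approx -669.69$)
$H + \left(-4775 + 19987\right) \left(24882 - 16311\right) = - \frac{7928188857}{11838620} + \left(-4775 + 19987\right) \left(24882 - 16311\right) = - \frac{7928188857}{11838620} + 15212 \cdot 8571 = - \frac{7928188857}{11838620} + 130382052 = \frac{1543535640259383}{11838620}$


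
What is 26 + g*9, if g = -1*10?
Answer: -64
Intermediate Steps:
g = -10
26 + g*9 = 26 - 10*9 = 26 - 90 = -64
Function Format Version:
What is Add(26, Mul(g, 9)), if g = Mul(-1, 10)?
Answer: -64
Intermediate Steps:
g = -10
Add(26, Mul(g, 9)) = Add(26, Mul(-10, 9)) = Add(26, -90) = -64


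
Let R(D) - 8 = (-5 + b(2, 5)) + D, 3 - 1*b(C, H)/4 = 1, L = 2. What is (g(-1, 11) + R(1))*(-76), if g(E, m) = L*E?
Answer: -760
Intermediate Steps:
b(C, H) = 8 (b(C, H) = 12 - 4*1 = 12 - 4 = 8)
g(E, m) = 2*E
R(D) = 11 + D (R(D) = 8 + ((-5 + 8) + D) = 8 + (3 + D) = 11 + D)
(g(-1, 11) + R(1))*(-76) = (2*(-1) + (11 + 1))*(-76) = (-2 + 12)*(-76) = 10*(-76) = -760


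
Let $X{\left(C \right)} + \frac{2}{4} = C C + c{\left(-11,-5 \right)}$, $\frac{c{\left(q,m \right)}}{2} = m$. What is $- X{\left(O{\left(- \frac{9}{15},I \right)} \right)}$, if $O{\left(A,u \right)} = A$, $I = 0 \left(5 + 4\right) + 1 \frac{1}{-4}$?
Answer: $\frac{507}{50} \approx 10.14$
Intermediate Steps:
$c{\left(q,m \right)} = 2 m$
$I = - \frac{1}{4}$ ($I = 0 \cdot 9 + 1 \left(- \frac{1}{4}\right) = 0 - \frac{1}{4} = - \frac{1}{4} \approx -0.25$)
$X{\left(C \right)} = - \frac{21}{2} + C^{2}$ ($X{\left(C \right)} = - \frac{1}{2} + \left(C C + 2 \left(-5\right)\right) = - \frac{1}{2} + \left(C^{2} - 10\right) = - \frac{1}{2} + \left(-10 + C^{2}\right) = - \frac{21}{2} + C^{2}$)
$- X{\left(O{\left(- \frac{9}{15},I \right)} \right)} = - (- \frac{21}{2} + \left(- \frac{9}{15}\right)^{2}) = - (- \frac{21}{2} + \left(\left(-9\right) \frac{1}{15}\right)^{2}) = - (- \frac{21}{2} + \left(- \frac{3}{5}\right)^{2}) = - (- \frac{21}{2} + \frac{9}{25}) = \left(-1\right) \left(- \frac{507}{50}\right) = \frac{507}{50}$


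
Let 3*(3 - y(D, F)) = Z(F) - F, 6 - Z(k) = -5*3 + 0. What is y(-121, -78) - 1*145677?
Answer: -145707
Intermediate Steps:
Z(k) = 21 (Z(k) = 6 - (-5*3 + 0) = 6 - (-15 + 0) = 6 - 1*(-15) = 6 + 15 = 21)
y(D, F) = -4 + F/3 (y(D, F) = 3 - (21 - F)/3 = 3 + (-7 + F/3) = -4 + F/3)
y(-121, -78) - 1*145677 = (-4 + (⅓)*(-78)) - 1*145677 = (-4 - 26) - 145677 = -30 - 145677 = -145707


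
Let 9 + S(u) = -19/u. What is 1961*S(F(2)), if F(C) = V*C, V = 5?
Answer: -213749/10 ≈ -21375.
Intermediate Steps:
F(C) = 5*C
S(u) = -9 - 19/u
1961*S(F(2)) = 1961*(-9 - 19/(5*2)) = 1961*(-9 - 19/10) = 1961*(-109/10) = -213749/10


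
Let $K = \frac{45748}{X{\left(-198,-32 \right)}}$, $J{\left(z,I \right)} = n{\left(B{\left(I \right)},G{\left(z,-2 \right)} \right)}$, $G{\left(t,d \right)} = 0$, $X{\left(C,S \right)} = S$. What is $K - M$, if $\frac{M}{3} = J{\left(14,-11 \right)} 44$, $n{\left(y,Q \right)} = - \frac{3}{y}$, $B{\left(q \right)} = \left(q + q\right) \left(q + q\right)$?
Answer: $- \frac{125735}{88} \approx -1428.8$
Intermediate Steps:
$B{\left(q \right)} = 4 q^{2}$ ($B{\left(q \right)} = 2 q 2 q = 4 q^{2}$)
$J{\left(z,I \right)} = - \frac{3}{4 I^{2}}$
$K = - \frac{11437}{8}$ ($K = \frac{45748}{-32} = 45748 \left(- \frac{1}{32}\right) = - \frac{11437}{8} \approx -1429.6$)
$M = - \frac{9}{11}$ ($M = 3 - \frac{3}{4 \cdot 121} \cdot 44 = 3 \left(- \frac{3}{4}\right) \frac{1}{121} \cdot 44 = 3 \left(\left(- \frac{3}{484}\right) 44\right) = 3 \left(- \frac{3}{11}\right) = - \frac{9}{11} \approx -0.81818$)
$K - M = - \frac{11437}{8} - - \frac{9}{11} = - \frac{11437}{8} + \frac{9}{11} = - \frac{125735}{88}$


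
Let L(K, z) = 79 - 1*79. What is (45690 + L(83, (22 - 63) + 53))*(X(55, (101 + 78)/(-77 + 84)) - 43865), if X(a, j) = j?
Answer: -14021164440/7 ≈ -2.0030e+9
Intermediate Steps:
L(K, z) = 0 (L(K, z) = 79 - 79 = 0)
(45690 + L(83, (22 - 63) + 53))*(X(55, (101 + 78)/(-77 + 84)) - 43865) = (45690 + 0)*((101 + 78)/(-77 + 84) - 43865) = 45690*(179/7 - 43865) = 45690*(-306876/7) = -14021164440/7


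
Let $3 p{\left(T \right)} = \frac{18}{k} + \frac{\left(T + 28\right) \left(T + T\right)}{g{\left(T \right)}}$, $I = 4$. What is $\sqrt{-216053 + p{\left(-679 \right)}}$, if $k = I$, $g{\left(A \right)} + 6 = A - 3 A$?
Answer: $\frac{i \sqrt{145903471}}{26} \approx 464.58 i$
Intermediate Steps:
$g{\left(A \right)} = -6 - 2 A$ ($g{\left(A \right)} = -6 + \left(A - 3 A\right) = -6 - 2 A$)
$k = 4$
$p{\left(T \right)} = \frac{3}{2} + \frac{2 T \left(28 + T\right)}{3 \left(-6 - 2 T\right)}$ ($p{\left(T \right)} = \frac{\frac{18}{4} + \frac{\left(T + 28\right) \left(T + T\right)}{-6 - 2 T}}{3} = \frac{18 \cdot \frac{1}{4} + \frac{\left(28 + T\right) 2 T}{-6 - 2 T}}{3} = \frac{\frac{9}{2} + \frac{2 T \left(28 + T\right)}{-6 - 2 T}}{3} = \frac{3}{2} + \frac{2 T \left(28 + T\right)}{3 \left(-6 - 2 T\right)}$)
$\sqrt{-216053 + p{\left(-679 \right)}} = \sqrt{-216053 + \frac{27 - -31913 - 2 \left(-679\right)^{2}}{6 \left(3 - 679\right)}} = \sqrt{-216053 + \frac{27 + 31913 - 922082}{6 \left(-676\right)}} = \sqrt{-216053 + \frac{1}{6} \left(- \frac{1}{676}\right) \left(27 + 31913 - 922082\right)} = \sqrt{-216053 + \frac{1}{6} \left(- \frac{1}{676}\right) \left(-890142\right)} = \sqrt{-216053 + \frac{148357}{676}} = \sqrt{- \frac{145903471}{676}} = \frac{i \sqrt{145903471}}{26}$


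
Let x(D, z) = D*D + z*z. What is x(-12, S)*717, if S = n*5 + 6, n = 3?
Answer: 419445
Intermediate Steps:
S = 21 (S = 3*5 + 6 = 15 + 6 = 21)
x(D, z) = D² + z²
x(-12, S)*717 = ((-12)² + 21²)*717 = (144 + 441)*717 = 585*717 = 419445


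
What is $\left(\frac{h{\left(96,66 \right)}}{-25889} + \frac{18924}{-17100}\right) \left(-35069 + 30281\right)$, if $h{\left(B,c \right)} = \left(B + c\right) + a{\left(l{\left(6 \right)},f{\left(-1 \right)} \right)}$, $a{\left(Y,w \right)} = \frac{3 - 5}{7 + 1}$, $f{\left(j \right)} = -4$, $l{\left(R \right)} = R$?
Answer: $\frac{3448825527}{647225} \approx 5328.6$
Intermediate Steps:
$a{\left(Y,w \right)} = - \frac{1}{4}$ ($a{\left(Y,w \right)} = - \frac{2}{8} = \left(-2\right) \frac{1}{8} = - \frac{1}{4}$)
$h{\left(B,c \right)} = - \frac{1}{4} + B + c$ ($h{\left(B,c \right)} = \left(B + c\right) - \frac{1}{4} = - \frac{1}{4} + B + c$)
$\left(\frac{h{\left(96,66 \right)}}{-25889} + \frac{18924}{-17100}\right) \left(-35069 + 30281\right) = \left(\frac{- \frac{1}{4} + 96 + 66}{-25889} + \frac{18924}{-17100}\right) \left(-35069 + 30281\right) = \left(\frac{647}{4} \left(- \frac{1}{25889}\right) + 18924 \left(- \frac{1}{17100}\right)\right) \left(-4788\right) = \left(- \frac{647}{103556} - \frac{83}{75}\right) \left(-4788\right) = \left(- \frac{8643673}{7766700}\right) \left(-4788\right) = \frac{3448825527}{647225}$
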